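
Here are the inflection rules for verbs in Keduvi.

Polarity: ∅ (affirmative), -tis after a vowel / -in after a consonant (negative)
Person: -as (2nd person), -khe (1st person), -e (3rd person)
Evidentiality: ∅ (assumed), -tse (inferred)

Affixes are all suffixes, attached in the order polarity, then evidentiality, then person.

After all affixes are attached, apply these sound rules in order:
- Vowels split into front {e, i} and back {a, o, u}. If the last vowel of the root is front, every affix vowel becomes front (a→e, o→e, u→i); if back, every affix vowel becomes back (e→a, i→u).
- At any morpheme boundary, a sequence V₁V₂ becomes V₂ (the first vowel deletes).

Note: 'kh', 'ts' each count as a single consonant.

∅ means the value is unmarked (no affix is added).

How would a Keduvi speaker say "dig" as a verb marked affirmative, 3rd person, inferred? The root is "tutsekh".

tutsekhtse

polarity = affirmative: zero marking, form stays tutsekh.
Attach evidentiality inferred -tse → tutsekhtse.
Attach person 3rd person -e → tutsekhtsee.
Vowel harmony: no change.
Apply vowel deletion: tutsekhtsee → tutsekhtse.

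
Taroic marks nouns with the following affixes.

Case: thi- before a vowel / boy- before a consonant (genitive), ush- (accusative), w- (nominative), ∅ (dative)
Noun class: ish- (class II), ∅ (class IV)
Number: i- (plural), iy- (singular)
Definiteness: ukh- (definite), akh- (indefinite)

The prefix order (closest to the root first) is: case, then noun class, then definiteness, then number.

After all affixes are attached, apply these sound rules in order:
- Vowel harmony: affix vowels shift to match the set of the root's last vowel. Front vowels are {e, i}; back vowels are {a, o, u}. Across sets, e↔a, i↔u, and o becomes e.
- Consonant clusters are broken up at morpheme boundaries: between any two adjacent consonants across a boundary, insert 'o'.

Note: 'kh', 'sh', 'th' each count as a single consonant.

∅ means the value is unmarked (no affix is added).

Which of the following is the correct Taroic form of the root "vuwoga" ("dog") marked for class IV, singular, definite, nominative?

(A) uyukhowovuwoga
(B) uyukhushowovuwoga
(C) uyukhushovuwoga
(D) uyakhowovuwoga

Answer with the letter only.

Attach case nominative w- → wvuwoga.
noun class = class IV: zero marking, form stays wvuwoga.
Attach definiteness definite ukh- → ukhwvuwoga.
Attach number singular iy- → iyukhwvuwoga.
Apply vowel harmony: iyukhwvuwoga → uyukhwvuwoga.
Apply epenthesis: uyukhwvuwoga → uyukhowovuwoga.
So the correct form is uyukhowovuwoga, option (A).
(C) uyukhushovuwoga is wrong: it uses accusative instead of nominative for case.
(B) uyukhushowovuwoga is wrong: it uses class II instead of class IV for noun class.
(D) uyakhowovuwoga is wrong: it uses indefinite instead of definite for definiteness.

A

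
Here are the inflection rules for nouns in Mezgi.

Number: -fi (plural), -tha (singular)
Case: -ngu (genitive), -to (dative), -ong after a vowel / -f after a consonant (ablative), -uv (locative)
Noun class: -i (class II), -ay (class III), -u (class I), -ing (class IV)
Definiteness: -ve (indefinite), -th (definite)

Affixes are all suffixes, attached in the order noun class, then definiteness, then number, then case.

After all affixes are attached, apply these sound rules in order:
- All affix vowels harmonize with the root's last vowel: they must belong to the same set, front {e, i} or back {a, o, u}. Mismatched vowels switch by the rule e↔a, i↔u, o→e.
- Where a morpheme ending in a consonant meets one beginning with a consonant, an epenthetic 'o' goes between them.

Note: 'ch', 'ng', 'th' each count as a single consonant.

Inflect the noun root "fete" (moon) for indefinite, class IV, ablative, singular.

Attach noun class class IV -ing → feteing.
Attach definiteness indefinite -ve → feteingve.
Attach number singular -tha → feteingvetha.
Attach case ablative -ong (after vowel 'a') → feteingvethaong.
Apply vowel harmony: feteingvethaong → feteingvetheeng.
Apply epenthesis: feteingvetheeng → feteingovetheeng.

feteingovetheeng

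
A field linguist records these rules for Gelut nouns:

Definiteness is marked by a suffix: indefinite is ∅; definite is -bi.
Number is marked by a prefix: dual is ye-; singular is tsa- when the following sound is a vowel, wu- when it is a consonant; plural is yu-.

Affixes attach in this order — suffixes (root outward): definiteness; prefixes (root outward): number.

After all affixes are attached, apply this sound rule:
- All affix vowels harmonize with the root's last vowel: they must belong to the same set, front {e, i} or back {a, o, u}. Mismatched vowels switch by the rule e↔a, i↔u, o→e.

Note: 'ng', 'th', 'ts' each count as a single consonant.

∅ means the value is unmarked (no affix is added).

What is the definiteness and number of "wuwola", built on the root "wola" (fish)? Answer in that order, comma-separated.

indefinite, singular

Segment: wu-wola.
definiteness: ∅ → indefinite.
number: tsa/wu- → singular.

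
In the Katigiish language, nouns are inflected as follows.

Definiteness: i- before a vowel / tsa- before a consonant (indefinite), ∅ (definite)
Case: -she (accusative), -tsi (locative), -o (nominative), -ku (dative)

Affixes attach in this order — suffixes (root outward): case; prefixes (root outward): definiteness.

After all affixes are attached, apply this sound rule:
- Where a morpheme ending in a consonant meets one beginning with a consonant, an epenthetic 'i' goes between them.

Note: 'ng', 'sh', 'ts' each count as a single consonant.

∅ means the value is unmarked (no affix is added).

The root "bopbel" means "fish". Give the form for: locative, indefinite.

Attach definiteness indefinite tsa- (before consonant 'b') → tsabopbel.
Attach case locative -tsi → tsabopbeltsi.
Apply epenthesis: tsabopbeltsi → tsabopbelitsi.

tsabopbelitsi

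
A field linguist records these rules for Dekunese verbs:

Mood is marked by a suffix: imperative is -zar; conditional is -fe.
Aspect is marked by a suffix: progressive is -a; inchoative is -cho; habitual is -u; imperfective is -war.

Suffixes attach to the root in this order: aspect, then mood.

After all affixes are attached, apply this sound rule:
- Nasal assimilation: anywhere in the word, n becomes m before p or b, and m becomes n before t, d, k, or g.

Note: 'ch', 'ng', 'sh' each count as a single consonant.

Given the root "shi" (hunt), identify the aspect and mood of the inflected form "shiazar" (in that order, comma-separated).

Segment: shi-a-zar.
aspect: -a → progressive.
mood: -zar → imperative.

progressive, imperative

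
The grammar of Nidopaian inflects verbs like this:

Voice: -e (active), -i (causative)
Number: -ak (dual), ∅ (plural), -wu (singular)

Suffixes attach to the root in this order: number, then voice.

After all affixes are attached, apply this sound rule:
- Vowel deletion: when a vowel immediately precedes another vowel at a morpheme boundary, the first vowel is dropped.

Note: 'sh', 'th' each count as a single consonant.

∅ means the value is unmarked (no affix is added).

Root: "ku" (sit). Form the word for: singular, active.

Attach number singular -wu → kuwu.
Attach voice active -e → kuwue.
Apply vowel deletion: kuwue → kuwe.

kuwe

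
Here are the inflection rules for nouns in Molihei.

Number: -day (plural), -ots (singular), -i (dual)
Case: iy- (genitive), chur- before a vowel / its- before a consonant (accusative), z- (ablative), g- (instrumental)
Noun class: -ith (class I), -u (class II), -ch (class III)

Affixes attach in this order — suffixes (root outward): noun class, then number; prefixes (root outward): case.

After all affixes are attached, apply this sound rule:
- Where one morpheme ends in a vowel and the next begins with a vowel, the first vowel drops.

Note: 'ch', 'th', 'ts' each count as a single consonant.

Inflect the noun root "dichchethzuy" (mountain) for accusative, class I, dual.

Attach case accusative its- (before consonant 'd') → itsdichchethzuy.
Attach noun class class I -ith → itsdichchethzuyith.
Attach number dual -i → itsdichchethzuyithi.
Vowel deletion: no change.

itsdichchethzuyithi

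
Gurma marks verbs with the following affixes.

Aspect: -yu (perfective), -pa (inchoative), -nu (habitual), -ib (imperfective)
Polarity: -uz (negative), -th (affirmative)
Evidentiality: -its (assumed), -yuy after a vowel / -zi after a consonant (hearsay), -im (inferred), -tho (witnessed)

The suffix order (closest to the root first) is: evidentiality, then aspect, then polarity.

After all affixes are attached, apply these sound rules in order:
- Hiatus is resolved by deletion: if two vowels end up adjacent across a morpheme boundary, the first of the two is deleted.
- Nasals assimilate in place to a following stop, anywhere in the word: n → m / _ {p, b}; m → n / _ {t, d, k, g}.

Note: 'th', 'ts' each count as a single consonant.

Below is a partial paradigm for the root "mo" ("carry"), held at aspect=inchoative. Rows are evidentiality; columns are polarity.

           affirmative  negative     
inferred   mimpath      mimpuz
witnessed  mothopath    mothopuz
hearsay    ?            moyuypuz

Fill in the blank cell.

moyuypath

Attach evidentiality hearsay -yuy (after vowel 'o') → moyuy.
Attach aspect inchoative -pa → moyuypa.
Attach polarity affirmative -th → moyuypath.
Vowel deletion: no change.
Nasal assimilation: no change.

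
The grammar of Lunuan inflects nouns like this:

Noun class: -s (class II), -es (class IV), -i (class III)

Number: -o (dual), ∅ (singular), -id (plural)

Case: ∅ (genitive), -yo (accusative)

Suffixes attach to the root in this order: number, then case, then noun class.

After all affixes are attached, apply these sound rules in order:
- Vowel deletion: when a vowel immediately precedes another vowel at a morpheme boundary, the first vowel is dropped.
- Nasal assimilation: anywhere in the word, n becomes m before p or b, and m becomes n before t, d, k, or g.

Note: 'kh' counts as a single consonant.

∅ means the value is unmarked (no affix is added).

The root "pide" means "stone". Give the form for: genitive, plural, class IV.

Attach number plural -id → pideid.
case = genitive: zero marking, form stays pideid.
Attach noun class class IV -es → pideides.
Apply vowel deletion: pideides → pidides.
Nasal assimilation: no change.

pidides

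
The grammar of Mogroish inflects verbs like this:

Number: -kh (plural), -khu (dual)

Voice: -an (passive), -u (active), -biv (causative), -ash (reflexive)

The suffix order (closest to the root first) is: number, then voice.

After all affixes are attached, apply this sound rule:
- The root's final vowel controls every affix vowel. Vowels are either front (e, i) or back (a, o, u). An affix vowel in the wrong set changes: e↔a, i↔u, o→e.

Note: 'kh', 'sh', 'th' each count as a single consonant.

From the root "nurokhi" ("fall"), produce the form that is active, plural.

nurokhikhi

Attach number plural -kh → nurokhikh.
Attach voice active -u → nurokhikhu.
Apply vowel harmony: nurokhikhu → nurokhikhi.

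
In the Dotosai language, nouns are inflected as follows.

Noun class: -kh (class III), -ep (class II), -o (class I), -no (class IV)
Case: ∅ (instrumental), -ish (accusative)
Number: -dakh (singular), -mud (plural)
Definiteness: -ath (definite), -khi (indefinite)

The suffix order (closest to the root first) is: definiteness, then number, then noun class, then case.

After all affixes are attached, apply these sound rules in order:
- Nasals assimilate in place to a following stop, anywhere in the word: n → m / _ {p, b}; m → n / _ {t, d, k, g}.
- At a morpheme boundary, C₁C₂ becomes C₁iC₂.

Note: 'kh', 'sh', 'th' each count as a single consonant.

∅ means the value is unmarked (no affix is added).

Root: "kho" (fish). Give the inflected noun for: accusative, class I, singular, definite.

Attach definiteness definite -ath → khoath.
Attach number singular -dakh → khoathdakh.
Attach noun class class I -o → khoathdakho.
Attach case accusative -ish → khoathdakhoish.
Nasal assimilation: no change.
Apply epenthesis: khoathdakhoish → khoathidakhoish.

khoathidakhoish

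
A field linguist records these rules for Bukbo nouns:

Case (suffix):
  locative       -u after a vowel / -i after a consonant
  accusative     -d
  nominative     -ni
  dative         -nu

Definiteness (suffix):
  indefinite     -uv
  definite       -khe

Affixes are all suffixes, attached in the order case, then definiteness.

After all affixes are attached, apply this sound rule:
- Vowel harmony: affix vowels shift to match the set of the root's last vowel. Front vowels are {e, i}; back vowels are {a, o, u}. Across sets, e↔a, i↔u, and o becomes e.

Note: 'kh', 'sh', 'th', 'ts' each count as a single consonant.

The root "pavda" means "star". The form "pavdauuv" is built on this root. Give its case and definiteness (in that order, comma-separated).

Segment: pavda-u-uv.
case: -u/i → locative.
definiteness: -uv → indefinite.

locative, indefinite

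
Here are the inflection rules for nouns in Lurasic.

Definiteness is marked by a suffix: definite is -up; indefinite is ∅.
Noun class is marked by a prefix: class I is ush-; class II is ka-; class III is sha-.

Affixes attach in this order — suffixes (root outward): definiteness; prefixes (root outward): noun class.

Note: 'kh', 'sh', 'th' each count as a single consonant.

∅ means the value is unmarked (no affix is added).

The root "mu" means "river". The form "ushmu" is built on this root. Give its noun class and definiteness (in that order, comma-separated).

class I, indefinite

Segment: ush-mu.
noun class: ush- → class I.
definiteness: ∅ → indefinite.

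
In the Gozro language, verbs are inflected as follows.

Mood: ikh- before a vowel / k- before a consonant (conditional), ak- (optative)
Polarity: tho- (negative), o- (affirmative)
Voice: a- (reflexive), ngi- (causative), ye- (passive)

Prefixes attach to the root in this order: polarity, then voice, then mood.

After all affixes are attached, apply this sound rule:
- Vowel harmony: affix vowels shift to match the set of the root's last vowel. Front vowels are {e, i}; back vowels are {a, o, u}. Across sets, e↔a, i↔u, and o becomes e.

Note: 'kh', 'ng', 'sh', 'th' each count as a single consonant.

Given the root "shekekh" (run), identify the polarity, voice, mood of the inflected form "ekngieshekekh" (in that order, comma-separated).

Segment: ak-ngi-o-shekekh.
polarity: o- → affirmative.
voice: ngi- → causative.
mood: ak- → optative.

affirmative, causative, optative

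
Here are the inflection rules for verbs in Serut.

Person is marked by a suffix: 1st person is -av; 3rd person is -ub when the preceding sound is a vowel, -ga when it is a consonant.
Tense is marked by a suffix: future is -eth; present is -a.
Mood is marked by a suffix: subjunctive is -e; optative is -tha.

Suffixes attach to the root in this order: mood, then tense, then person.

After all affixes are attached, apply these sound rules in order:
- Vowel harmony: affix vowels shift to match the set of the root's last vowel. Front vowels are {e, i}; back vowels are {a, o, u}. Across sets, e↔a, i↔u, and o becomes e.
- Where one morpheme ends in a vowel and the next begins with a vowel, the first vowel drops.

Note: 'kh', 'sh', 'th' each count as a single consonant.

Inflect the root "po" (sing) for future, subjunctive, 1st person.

pathav

Attach mood subjunctive -e → poe.
Attach tense future -eth → poeeth.
Attach person 1st person -av → poeethav.
Apply vowel harmony: poeethav → poaathav.
Apply vowel deletion: poaathav → pathav.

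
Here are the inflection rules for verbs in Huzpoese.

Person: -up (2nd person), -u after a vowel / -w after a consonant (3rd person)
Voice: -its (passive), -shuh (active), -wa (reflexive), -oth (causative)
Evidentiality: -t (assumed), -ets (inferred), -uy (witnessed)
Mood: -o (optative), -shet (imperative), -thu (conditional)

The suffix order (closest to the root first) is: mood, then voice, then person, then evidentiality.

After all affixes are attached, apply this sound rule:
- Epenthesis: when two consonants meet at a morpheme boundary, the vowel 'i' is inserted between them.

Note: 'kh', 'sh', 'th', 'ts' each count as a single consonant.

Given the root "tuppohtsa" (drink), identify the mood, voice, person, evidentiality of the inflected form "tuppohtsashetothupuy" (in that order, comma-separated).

Segment: tuppohtsa-shet-oth-up-uy.
mood: -shet → imperative.
voice: -oth → causative.
person: -up → 2nd person.
evidentiality: -uy → witnessed.

imperative, causative, 2nd person, witnessed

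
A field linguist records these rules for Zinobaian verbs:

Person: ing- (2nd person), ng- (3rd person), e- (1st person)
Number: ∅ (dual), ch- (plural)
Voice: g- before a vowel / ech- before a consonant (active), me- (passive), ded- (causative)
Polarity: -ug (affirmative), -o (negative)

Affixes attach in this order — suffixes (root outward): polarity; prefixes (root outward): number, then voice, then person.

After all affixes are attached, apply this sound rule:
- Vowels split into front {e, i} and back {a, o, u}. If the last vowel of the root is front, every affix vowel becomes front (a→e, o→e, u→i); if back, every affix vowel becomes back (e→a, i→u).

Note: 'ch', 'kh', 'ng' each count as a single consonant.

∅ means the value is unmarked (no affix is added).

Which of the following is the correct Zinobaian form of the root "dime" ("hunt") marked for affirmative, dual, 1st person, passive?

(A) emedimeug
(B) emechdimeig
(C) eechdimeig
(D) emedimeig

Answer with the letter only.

D

number = dual: zero marking, form stays dime.
Attach voice passive me- → medime.
Attach polarity affirmative -ug → medimeug.
Attach person 1st person e- → emedimeug.
Apply vowel harmony: emedimeug → emedimeig.
So the correct form is emedimeig, option (D).
(B) emechdimeig is wrong: it uses plural instead of dual for number.
(A) emedimeug is wrong: it fails to apply the sound rule(s).
(C) eechdimeig is wrong: it uses active instead of passive for voice.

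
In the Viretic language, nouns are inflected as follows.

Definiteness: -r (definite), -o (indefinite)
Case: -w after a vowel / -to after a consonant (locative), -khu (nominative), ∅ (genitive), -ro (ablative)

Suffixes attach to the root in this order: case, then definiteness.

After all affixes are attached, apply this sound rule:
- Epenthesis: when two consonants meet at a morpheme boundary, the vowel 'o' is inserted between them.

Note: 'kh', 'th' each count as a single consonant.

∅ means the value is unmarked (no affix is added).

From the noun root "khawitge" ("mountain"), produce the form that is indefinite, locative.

khawitgewo

Attach case locative -w (after vowel 'e') → khawitgew.
Attach definiteness indefinite -o → khawitgewo.
Epenthesis: no change.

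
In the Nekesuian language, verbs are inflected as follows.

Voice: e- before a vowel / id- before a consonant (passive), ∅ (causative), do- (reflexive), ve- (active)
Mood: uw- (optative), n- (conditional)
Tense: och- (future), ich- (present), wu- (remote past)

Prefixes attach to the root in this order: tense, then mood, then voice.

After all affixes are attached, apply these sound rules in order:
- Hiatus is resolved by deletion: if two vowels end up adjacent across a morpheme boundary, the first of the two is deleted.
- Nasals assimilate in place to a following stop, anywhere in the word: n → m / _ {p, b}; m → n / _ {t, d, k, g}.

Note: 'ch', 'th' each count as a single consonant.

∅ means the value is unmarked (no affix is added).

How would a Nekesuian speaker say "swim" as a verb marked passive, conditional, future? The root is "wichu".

idnochwichu

Attach tense future och- → ochwichu.
Attach mood conditional n- → nochwichu.
Attach voice passive id- (before consonant 'n') → idnochwichu.
Vowel deletion: no change.
Nasal assimilation: no change.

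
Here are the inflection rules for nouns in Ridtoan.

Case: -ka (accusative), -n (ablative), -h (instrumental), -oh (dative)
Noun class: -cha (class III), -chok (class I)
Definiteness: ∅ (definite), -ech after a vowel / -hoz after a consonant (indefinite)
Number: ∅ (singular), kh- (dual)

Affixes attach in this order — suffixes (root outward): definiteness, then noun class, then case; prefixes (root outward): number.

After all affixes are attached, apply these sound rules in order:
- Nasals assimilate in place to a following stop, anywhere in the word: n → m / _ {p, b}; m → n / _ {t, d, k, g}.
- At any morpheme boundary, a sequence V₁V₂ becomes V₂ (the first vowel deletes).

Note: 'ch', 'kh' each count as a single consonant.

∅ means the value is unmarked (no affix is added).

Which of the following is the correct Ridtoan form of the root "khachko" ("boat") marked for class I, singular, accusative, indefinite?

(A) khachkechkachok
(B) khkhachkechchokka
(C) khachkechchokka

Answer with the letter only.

number = singular: zero marking, form stays khachko.
Attach definiteness indefinite -ech (after vowel 'o') → khachkoech.
Attach noun class class I -chok → khachkoechchok.
Attach case accusative -ka → khachkoechchokka.
Nasal assimilation: no change.
Apply vowel deletion: khachkoechchokka → khachkechchokka.
So the correct form is khachkechchokka, option (C).
(B) khkhachkechchokka is wrong: it uses dual instead of singular for number.
(A) khachkechkachok is wrong: it has the affixes in the wrong order.

C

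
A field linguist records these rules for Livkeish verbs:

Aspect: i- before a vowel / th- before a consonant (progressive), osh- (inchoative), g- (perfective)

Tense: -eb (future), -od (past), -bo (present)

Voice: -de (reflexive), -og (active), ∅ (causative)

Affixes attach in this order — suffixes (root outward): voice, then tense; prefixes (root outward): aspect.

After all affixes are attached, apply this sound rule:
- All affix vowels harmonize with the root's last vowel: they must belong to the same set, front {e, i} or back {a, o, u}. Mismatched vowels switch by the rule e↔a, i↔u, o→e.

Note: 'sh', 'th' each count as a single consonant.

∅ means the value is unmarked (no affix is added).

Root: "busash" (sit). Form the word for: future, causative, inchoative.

Attach aspect inchoative osh- → oshbusash.
voice = causative: zero marking, form stays oshbusash.
Attach tense future -eb → oshbusasheb.
Apply vowel harmony: oshbusasheb → oshbusashab.

oshbusashab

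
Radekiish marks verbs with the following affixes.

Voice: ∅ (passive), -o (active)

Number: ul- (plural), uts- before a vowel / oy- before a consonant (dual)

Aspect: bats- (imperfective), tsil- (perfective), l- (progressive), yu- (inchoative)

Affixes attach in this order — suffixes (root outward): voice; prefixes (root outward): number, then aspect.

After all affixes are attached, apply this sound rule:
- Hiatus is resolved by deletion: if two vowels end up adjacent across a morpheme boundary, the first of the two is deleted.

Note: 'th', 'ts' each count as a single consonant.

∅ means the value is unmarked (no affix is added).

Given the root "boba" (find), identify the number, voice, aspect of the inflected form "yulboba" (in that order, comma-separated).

Segment: yu-ul-boba.
number: ul- → plural.
voice: ∅ → passive.
aspect: yu- → inchoative.

plural, passive, inchoative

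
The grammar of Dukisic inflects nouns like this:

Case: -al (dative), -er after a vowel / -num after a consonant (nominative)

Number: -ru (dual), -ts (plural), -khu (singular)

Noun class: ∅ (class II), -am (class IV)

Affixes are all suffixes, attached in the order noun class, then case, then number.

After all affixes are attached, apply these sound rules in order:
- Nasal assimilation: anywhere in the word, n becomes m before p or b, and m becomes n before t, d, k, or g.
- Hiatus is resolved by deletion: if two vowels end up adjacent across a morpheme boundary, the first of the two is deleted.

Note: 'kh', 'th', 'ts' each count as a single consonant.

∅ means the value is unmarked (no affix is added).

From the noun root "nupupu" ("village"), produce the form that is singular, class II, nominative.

noun class = class II: zero marking, form stays nupupu.
Attach case nominative -er (after vowel 'u') → nupupuer.
Attach number singular -khu → nupupuerkhu.
Nasal assimilation: no change.
Apply vowel deletion: nupupuerkhu → nupuperkhu.

nupuperkhu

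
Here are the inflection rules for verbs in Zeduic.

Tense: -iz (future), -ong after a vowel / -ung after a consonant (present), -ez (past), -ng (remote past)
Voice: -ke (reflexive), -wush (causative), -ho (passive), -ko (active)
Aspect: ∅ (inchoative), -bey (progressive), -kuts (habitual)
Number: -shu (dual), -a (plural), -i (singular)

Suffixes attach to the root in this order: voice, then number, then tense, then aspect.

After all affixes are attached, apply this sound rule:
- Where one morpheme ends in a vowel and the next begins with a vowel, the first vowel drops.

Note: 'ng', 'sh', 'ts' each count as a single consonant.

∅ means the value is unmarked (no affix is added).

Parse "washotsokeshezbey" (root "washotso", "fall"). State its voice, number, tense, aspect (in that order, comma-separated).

Segment: washotso-ke-shu-ez-bey.
voice: -ke → reflexive.
number: -shu → dual.
tense: -ez → past.
aspect: -bey → progressive.

reflexive, dual, past, progressive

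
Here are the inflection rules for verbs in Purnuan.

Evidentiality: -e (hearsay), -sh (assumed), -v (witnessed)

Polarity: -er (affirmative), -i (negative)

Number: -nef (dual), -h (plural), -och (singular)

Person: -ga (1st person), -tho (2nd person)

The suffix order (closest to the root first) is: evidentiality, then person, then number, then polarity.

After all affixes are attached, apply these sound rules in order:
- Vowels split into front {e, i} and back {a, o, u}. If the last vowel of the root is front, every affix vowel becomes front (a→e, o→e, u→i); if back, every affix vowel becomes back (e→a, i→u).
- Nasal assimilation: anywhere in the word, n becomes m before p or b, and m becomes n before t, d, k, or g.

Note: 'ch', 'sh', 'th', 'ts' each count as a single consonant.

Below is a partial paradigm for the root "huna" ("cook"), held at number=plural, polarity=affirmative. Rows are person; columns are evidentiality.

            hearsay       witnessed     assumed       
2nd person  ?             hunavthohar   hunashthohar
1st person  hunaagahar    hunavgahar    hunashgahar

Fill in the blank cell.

hunaathohar

Attach evidentiality hearsay -e → hunae.
Attach person 2nd person -tho → hunaetho.
Attach number plural -h → hunaethoh.
Attach polarity affirmative -er → hunaethoher.
Apply vowel harmony: hunaethoher → hunaathohar.
Nasal assimilation: no change.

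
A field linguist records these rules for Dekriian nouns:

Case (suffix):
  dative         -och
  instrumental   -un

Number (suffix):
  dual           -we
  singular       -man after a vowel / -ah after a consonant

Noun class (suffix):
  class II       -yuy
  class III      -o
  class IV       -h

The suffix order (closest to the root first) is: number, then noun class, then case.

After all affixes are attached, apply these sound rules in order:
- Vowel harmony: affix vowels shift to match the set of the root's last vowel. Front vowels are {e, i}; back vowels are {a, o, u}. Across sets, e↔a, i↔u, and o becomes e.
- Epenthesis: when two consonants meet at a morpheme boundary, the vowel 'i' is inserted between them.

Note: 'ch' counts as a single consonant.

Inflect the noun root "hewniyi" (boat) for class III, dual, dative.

Attach number dual -we → hewniyiwe.
Attach noun class class III -o → hewniyiweo.
Attach case dative -och → hewniyiweooch.
Apply vowel harmony: hewniyiweooch → hewniyiweeech.
Epenthesis: no change.

hewniyiweeech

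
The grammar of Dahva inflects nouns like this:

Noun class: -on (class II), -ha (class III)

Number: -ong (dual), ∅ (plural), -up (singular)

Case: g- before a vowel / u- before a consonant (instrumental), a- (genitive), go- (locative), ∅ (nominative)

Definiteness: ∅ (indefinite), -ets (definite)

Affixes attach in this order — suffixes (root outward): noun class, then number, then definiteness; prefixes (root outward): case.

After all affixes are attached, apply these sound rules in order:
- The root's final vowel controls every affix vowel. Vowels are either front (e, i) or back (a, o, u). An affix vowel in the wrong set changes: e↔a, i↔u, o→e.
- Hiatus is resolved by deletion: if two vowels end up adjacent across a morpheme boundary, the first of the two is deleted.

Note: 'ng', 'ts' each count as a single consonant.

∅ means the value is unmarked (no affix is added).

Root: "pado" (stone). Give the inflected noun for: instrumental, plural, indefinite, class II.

Attach noun class class II -on → padoon.
Attach case instrumental u- (before consonant 'p') → upadoon.
number = plural: zero marking, form stays upadoon.
definiteness = indefinite: zero marking, form stays upadoon.
Vowel harmony: no change.
Apply vowel deletion: upadoon → upadon.

upadon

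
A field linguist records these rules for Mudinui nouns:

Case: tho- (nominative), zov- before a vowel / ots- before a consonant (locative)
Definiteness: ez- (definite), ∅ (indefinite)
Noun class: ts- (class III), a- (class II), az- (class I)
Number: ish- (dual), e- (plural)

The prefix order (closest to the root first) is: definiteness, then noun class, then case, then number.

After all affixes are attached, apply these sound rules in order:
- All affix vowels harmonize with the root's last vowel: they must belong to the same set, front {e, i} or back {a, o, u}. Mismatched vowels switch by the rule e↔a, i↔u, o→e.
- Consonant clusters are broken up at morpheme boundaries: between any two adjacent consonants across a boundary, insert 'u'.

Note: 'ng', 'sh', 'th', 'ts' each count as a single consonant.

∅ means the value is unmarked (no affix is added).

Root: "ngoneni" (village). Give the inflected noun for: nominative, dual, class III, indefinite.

definiteness = indefinite: zero marking, form stays ngoneni.
Attach noun class class III ts- → tsngoneni.
Attach case nominative tho- → thotsngoneni.
Attach number dual ish- → ishthotsngoneni.
Apply vowel harmony: ishthotsngoneni → ishthetsngoneni.
Apply epenthesis: ishthetsngoneni → ishuthetsungoneni.

ishuthetsungoneni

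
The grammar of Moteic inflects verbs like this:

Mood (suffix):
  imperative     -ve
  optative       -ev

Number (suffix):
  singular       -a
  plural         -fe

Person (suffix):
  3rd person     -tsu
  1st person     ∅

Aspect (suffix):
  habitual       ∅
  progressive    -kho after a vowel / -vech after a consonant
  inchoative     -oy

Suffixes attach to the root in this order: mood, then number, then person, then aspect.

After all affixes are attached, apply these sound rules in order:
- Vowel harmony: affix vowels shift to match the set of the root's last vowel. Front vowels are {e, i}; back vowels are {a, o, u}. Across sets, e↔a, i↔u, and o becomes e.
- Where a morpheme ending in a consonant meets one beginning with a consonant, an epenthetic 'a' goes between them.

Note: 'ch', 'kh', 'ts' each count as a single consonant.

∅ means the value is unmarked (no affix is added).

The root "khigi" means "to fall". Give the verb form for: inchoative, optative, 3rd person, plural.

khigievafetsiey

Attach mood optative -ev → khigiev.
Attach number plural -fe → khigievfe.
Attach person 3rd person -tsu → khigievfetsu.
Attach aspect inchoative -oy → khigievfetsuoy.
Apply vowel harmony: khigievfetsuoy → khigievfetsiey.
Apply epenthesis: khigievfetsiey → khigievafetsiey.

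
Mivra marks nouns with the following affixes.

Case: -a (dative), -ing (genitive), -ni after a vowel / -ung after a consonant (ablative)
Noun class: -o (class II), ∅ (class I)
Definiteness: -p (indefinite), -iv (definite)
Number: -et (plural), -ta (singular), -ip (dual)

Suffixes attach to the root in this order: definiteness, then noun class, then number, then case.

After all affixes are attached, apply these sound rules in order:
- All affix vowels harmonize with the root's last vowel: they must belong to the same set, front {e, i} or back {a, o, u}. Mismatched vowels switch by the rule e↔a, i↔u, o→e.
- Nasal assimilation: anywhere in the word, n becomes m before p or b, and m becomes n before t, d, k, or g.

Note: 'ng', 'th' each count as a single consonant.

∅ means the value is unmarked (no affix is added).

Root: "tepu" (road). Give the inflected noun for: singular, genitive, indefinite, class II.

tepupotaung

Attach definiteness indefinite -p → tepup.
Attach noun class class II -o → tepupo.
Attach number singular -ta → tepupota.
Attach case genitive -ing → tepupotaing.
Apply vowel harmony: tepupotaing → tepupotaung.
Nasal assimilation: no change.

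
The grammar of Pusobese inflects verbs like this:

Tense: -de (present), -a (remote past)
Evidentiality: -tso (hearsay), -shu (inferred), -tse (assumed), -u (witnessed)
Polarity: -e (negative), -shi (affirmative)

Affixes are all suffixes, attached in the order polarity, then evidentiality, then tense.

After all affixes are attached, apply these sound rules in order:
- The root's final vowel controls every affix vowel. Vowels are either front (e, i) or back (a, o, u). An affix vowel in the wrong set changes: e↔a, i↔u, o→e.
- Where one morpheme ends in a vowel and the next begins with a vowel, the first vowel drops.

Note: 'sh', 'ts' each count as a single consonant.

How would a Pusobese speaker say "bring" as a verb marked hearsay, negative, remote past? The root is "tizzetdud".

Attach polarity negative -e → tizzetdude.
Attach evidentiality hearsay -tso → tizzetdudetso.
Attach tense remote past -a → tizzetdudetsoa.
Apply vowel harmony: tizzetdudetsoa → tizzetdudatsoa.
Apply vowel deletion: tizzetdudatsoa → tizzetdudatsa.

tizzetdudatsa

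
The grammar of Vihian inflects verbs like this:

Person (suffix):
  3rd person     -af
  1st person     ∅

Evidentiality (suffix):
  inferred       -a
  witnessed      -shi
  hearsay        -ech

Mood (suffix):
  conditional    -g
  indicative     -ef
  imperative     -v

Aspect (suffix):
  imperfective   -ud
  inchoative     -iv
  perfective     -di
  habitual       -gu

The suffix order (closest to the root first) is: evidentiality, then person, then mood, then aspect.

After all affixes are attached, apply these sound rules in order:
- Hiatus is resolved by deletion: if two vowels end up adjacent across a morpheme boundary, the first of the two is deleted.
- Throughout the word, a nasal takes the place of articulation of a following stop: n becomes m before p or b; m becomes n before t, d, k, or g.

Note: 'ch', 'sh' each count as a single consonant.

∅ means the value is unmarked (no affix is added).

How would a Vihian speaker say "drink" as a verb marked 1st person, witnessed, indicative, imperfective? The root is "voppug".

Attach evidentiality witnessed -shi → voppugshi.
person = 1st person: zero marking, form stays voppugshi.
Attach mood indicative -ef → voppugshief.
Attach aspect imperfective -ud → voppugshiefud.
Apply vowel deletion: voppugshiefud → voppugshefud.
Nasal assimilation: no change.

voppugshefud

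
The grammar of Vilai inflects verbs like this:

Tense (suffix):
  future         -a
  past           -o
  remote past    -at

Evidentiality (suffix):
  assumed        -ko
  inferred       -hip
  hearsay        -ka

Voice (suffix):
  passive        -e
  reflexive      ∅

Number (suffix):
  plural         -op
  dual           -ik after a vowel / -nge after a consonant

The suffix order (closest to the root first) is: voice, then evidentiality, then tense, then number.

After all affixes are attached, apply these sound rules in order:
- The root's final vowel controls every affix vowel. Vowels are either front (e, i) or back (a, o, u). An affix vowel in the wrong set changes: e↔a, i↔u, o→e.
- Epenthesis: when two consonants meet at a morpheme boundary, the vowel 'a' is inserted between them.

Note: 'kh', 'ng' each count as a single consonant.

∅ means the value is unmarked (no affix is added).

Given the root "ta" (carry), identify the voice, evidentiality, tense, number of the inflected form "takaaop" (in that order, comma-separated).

Segment: ta-ka-a-op.
voice: ∅ → reflexive.
evidentiality: -ka → hearsay.
tense: -a → future.
number: -op → plural.

reflexive, hearsay, future, plural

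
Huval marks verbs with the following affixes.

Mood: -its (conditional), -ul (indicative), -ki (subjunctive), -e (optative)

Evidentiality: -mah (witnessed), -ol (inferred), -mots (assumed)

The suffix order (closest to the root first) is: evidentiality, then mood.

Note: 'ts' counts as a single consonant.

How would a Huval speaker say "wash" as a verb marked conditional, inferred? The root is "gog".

gogolits

Attach evidentiality inferred -ol → gogol.
Attach mood conditional -its → gogolits.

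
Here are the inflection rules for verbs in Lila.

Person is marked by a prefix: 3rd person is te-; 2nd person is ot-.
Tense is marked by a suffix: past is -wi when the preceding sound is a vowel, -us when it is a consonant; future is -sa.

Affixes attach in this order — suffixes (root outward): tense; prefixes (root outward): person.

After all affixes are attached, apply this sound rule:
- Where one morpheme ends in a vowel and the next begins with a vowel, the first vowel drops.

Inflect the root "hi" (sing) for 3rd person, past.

Attach person 3rd person te- → tehi.
Attach tense past -wi (after vowel 'i') → tehiwi.
Vowel deletion: no change.

tehiwi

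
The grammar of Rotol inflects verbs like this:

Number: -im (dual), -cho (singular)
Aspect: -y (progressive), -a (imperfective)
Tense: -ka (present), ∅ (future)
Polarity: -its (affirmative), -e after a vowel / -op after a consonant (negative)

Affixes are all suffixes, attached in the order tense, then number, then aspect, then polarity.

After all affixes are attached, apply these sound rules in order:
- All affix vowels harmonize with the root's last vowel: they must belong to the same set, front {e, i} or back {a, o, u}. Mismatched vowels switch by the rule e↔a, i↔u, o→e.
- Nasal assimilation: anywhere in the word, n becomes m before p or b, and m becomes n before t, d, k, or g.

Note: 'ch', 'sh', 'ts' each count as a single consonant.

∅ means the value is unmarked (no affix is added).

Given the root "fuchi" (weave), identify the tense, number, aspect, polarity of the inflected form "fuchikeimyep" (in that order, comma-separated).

Segment: fuchi-ka-im-y-op.
tense: -ka → present.
number: -im → dual.
aspect: -y → progressive.
polarity: -e/op → negative.

present, dual, progressive, negative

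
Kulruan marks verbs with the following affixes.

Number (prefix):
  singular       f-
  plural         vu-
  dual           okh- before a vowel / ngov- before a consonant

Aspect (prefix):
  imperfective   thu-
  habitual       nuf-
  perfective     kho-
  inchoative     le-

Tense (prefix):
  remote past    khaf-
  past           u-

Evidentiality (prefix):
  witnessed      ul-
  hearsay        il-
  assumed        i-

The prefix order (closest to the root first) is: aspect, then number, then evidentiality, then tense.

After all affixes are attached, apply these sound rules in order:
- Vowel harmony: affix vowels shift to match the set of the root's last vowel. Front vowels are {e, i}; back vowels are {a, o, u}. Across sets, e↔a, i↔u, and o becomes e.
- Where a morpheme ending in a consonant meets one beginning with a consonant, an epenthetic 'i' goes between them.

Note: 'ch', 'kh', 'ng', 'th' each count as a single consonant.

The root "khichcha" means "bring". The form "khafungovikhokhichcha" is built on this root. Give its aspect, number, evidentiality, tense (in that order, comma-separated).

perfective, dual, assumed, remote past

Segment: khaf-i-ngov-kho-khichcha.
aspect: kho- → perfective.
number: okh/ngov- → dual.
evidentiality: i- → assumed.
tense: khaf- → remote past.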